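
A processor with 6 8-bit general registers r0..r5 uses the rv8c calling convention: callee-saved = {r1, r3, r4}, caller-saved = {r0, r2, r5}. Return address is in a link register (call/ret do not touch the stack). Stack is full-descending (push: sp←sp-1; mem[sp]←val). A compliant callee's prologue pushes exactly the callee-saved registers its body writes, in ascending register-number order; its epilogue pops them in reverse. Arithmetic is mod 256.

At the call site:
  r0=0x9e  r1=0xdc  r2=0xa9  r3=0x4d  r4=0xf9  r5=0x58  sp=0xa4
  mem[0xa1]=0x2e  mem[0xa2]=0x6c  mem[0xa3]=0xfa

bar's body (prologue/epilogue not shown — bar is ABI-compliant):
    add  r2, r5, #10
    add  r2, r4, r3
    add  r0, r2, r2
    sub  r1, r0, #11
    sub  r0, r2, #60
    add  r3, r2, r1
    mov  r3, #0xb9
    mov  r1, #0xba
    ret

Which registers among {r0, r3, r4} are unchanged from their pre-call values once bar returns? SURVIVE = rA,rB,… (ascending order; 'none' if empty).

SURVIVE = r3,r4

prologue: push r1 -> mem[0xa3]=0xdc, sp=0xa3
prologue: push r3 -> mem[0xa2]=0x4d, sp=0xa2
body[0] add  r2, r5, #10 -> r2=0x62
body[1] add  r2, r4, r3 -> r2=0x46
body[2] add  r0, r2, r2 -> r0=0x8c
body[3] sub  r1, r0, #11 -> r1=0x81
body[4] sub  r0, r2, #60 -> r0=0x0a
body[5] add  r3, r2, r1 -> r3=0xc7
body[6] mov  r3, #0xb9 -> r3=0xb9
body[7] mov  r1, #0xba -> r1=0xba
epilogue: pop r3=0x4d, sp=0xa3
epilogue: pop r1=0xdc, sp=0xa4
r0: caller-saved, written=True
r3: callee-saved, written=True
r4: callee-saved, written=False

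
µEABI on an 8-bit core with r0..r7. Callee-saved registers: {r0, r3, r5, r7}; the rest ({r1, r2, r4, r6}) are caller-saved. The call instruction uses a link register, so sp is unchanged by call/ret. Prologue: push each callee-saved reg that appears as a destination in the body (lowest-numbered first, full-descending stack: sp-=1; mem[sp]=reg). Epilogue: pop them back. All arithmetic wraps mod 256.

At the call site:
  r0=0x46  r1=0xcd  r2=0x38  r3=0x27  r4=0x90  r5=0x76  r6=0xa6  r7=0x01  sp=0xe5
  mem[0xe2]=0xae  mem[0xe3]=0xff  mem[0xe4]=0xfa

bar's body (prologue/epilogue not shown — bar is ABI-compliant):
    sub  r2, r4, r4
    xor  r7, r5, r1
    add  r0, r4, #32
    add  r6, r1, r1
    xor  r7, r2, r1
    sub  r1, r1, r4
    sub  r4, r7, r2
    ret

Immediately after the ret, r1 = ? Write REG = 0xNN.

REG = 0x3d

prologue: push r0 -> mem[0xe4]=0x46, sp=0xe4
prologue: push r7 -> mem[0xe3]=0x01, sp=0xe3
body[0] sub  r2, r4, r4 -> r2=0x00
body[1] xor  r7, r5, r1 -> r7=0xbb
body[2] add  r0, r4, #32 -> r0=0xb0
body[3] add  r6, r1, r1 -> r6=0x9a
body[4] xor  r7, r2, r1 -> r7=0xcd
body[5] sub  r1, r1, r4 -> r1=0x3d
body[6] sub  r4, r7, r2 -> r4=0xcd
epilogue: pop r7=0x01, sp=0xe4
epilogue: pop r0=0x46, sp=0xe5
r1 is caller-saved -> body value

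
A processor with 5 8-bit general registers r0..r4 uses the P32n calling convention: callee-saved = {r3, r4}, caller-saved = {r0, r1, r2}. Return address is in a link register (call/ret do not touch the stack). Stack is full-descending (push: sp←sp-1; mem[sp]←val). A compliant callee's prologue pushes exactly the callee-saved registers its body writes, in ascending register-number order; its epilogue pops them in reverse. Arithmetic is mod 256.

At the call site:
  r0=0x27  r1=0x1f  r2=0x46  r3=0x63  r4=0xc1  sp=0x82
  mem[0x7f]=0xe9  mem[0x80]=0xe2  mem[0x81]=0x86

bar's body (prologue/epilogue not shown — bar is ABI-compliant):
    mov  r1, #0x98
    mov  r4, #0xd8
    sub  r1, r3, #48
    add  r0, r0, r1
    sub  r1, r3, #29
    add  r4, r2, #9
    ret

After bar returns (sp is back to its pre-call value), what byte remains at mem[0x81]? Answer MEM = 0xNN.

MEM = 0xc1

prologue: push r4 -> mem[0x81]=0xc1, sp=0x81
body[0] mov  r1, #0x98 -> r1=0x98
body[1] mov  r4, #0xd8 -> r4=0xd8
body[2] sub  r1, r3, #48 -> r1=0x33
body[3] add  r0, r0, r1 -> r0=0x5a
body[4] sub  r1, r3, #29 -> r1=0x46
body[5] add  r4, r2, #9 -> r4=0x4f
epilogue: pop r4=0xc1, sp=0x82
prologue pushed ['r4'] at ['0x81']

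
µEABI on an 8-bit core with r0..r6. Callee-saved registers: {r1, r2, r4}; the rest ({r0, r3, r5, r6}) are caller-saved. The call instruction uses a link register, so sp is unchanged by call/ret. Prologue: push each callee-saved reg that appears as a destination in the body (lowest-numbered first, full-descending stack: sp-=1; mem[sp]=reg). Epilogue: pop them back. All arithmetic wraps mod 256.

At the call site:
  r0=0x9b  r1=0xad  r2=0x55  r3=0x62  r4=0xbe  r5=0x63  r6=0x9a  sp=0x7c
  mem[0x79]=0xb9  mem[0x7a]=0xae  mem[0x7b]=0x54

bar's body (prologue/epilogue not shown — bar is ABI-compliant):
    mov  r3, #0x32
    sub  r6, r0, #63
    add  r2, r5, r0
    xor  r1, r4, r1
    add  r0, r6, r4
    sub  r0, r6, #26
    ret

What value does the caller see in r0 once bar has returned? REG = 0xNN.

prologue: push r1 -> mem[0x7b]=0xad, sp=0x7b
prologue: push r2 -> mem[0x7a]=0x55, sp=0x7a
body[0] mov  r3, #0x32 -> r3=0x32
body[1] sub  r6, r0, #63 -> r6=0x5c
body[2] add  r2, r5, r0 -> r2=0xfe
body[3] xor  r1, r4, r1 -> r1=0x13
body[4] add  r0, r6, r4 -> r0=0x1a
body[5] sub  r0, r6, #26 -> r0=0x42
epilogue: pop r2=0x55, sp=0x7b
epilogue: pop r1=0xad, sp=0x7c
r0 is caller-saved -> body value

REG = 0x42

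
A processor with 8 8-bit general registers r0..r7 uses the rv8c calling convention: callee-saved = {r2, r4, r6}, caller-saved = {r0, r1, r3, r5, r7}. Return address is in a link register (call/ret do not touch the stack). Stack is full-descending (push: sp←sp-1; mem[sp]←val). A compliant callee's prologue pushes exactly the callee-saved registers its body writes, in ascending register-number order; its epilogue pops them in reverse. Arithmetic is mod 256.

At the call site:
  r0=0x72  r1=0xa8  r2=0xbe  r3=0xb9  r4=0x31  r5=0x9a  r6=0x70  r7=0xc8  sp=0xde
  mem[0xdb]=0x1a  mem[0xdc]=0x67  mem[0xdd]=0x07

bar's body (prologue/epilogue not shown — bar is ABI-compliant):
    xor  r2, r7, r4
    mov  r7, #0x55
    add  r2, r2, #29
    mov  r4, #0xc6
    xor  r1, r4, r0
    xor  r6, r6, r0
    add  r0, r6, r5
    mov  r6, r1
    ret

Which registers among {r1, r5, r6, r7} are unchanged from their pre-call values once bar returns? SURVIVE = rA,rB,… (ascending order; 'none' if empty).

SURVIVE = r5,r6

prologue: push r2 → mem[0xdd]=0xbe, sp=0xdd
prologue: push r4 → mem[0xdc]=0x31, sp=0xdc
prologue: push r6 → mem[0xdb]=0x70, sp=0xdb
body[0] xor  r2, r7, r4 → r2=0xf9
body[1] mov  r7, #0x55 → r7=0x55
body[2] add  r2, r2, #29 → r2=0x16
body[3] mov  r4, #0xc6 → r4=0xc6
body[4] xor  r1, r4, r0 → r1=0xb4
body[5] xor  r6, r6, r0 → r6=0x02
body[6] add  r0, r6, r5 → r0=0x9c
body[7] mov  r6, r1 → r6=0xb4
epilogue: pop r6=0x70, sp=0xdc
epilogue: pop r4=0x31, sp=0xdd
epilogue: pop r2=0xbe, sp=0xde
r1: caller-saved, written=True
r5: caller-saved, written=False
r6: callee-saved, written=True
r7: caller-saved, written=True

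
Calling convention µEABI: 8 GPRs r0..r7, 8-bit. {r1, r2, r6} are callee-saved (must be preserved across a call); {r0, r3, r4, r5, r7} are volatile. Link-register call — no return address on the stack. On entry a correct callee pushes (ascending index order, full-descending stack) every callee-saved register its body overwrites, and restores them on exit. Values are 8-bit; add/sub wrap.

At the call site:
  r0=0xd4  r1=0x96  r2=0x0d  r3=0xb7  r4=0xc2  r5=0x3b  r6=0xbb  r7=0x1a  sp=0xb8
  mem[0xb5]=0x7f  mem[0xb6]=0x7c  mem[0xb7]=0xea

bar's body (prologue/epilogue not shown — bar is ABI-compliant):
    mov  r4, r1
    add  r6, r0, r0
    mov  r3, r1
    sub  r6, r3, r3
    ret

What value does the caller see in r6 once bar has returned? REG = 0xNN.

REG = 0xbb

prologue: push r6 -> mem[0xb7]=0xbb, sp=0xb7
body[0] mov  r4, r1 -> r4=0x96
body[1] add  r6, r0, r0 -> r6=0xa8
body[2] mov  r3, r1 -> r3=0x96
body[3] sub  r6, r3, r3 -> r6=0x00
epilogue: pop r6=0xbb, sp=0xb8
r6 is callee-saved -> restored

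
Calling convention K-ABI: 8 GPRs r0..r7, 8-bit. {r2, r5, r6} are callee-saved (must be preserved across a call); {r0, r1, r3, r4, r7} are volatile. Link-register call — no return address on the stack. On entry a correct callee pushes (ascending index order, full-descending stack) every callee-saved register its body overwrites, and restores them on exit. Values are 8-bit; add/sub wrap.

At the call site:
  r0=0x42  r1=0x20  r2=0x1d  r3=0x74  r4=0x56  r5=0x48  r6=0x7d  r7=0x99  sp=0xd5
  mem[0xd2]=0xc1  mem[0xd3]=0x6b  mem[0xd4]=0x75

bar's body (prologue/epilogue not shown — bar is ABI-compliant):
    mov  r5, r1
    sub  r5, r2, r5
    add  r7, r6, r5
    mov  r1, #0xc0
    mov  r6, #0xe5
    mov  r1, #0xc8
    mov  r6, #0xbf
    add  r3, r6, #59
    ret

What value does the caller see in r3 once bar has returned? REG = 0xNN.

REG = 0xfa

prologue: push r5 -> mem[0xd4]=0x48, sp=0xd4
prologue: push r6 -> mem[0xd3]=0x7d, sp=0xd3
body[0] mov  r5, r1 -> r5=0x20
body[1] sub  r5, r2, r5 -> r5=0xfd
body[2] add  r7, r6, r5 -> r7=0x7a
body[3] mov  r1, #0xc0 -> r1=0xc0
body[4] mov  r6, #0xe5 -> r6=0xe5
body[5] mov  r1, #0xc8 -> r1=0xc8
body[6] mov  r6, #0xbf -> r6=0xbf
body[7] add  r3, r6, #59 -> r3=0xfa
epilogue: pop r6=0x7d, sp=0xd4
epilogue: pop r5=0x48, sp=0xd5
r3 is caller-saved -> body value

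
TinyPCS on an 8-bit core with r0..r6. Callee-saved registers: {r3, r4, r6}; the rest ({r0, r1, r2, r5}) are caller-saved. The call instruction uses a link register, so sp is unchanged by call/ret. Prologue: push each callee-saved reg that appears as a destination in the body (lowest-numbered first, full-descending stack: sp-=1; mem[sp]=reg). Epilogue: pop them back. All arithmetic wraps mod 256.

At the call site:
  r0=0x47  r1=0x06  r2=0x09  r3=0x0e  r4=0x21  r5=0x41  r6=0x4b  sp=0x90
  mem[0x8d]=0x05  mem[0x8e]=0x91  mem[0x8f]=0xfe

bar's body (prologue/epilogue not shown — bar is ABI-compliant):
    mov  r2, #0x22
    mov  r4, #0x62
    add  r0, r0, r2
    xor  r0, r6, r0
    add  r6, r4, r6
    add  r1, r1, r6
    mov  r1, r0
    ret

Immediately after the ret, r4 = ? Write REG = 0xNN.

REG = 0x21

prologue: push r4 -> mem[0x8f]=0x21, sp=0x8f
prologue: push r6 -> mem[0x8e]=0x4b, sp=0x8e
body[0] mov  r2, #0x22 -> r2=0x22
body[1] mov  r4, #0x62 -> r4=0x62
body[2] add  r0, r0, r2 -> r0=0x69
body[3] xor  r0, r6, r0 -> r0=0x22
body[4] add  r6, r4, r6 -> r6=0xad
body[5] add  r1, r1, r6 -> r1=0xb3
body[6] mov  r1, r0 -> r1=0x22
epilogue: pop r6=0x4b, sp=0x8f
epilogue: pop r4=0x21, sp=0x90
r4 is callee-saved -> restored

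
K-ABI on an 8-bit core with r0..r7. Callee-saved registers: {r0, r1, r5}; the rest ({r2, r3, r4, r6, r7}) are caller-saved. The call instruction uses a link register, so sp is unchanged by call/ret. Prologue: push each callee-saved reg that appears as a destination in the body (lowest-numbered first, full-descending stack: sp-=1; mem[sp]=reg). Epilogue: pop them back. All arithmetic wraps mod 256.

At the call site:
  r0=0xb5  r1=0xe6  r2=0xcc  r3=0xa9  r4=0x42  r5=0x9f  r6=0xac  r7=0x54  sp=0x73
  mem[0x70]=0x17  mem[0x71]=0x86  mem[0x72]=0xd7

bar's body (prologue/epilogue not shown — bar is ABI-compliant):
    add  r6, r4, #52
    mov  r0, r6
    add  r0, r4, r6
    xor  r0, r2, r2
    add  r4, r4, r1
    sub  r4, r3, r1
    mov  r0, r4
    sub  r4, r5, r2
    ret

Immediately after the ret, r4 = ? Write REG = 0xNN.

prologue: push r0 -> mem[0x72]=0xb5, sp=0x72
body[0] add  r6, r4, #52 -> r6=0x76
body[1] mov  r0, r6 -> r0=0x76
body[2] add  r0, r4, r6 -> r0=0xb8
body[3] xor  r0, r2, r2 -> r0=0x00
body[4] add  r4, r4, r1 -> r4=0x28
body[5] sub  r4, r3, r1 -> r4=0xc3
body[6] mov  r0, r4 -> r0=0xc3
body[7] sub  r4, r5, r2 -> r4=0xd3
epilogue: pop r0=0xb5, sp=0x73
r4 is caller-saved -> body value

REG = 0xd3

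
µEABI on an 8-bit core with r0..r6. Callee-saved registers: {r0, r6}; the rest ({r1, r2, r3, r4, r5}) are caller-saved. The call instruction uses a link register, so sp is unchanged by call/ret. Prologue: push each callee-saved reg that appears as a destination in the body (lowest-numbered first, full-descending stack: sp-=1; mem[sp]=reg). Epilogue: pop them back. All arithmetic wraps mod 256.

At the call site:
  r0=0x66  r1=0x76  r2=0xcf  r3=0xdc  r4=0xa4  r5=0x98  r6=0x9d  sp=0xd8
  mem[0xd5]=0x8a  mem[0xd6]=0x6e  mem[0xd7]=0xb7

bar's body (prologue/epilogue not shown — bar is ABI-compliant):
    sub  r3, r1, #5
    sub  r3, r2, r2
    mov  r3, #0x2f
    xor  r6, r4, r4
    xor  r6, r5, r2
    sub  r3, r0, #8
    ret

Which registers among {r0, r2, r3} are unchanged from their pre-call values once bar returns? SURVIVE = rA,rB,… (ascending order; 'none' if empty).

SURVIVE = r0,r2

prologue: push r6 -> mem[0xd7]=0x9d, sp=0xd7
body[0] sub  r3, r1, #5 -> r3=0x71
body[1] sub  r3, r2, r2 -> r3=0x00
body[2] mov  r3, #0x2f -> r3=0x2f
body[3] xor  r6, r4, r4 -> r6=0x00
body[4] xor  r6, r5, r2 -> r6=0x57
body[5] sub  r3, r0, #8 -> r3=0x5e
epilogue: pop r6=0x9d, sp=0xd8
r0: callee-saved, written=False
r2: caller-saved, written=False
r3: caller-saved, written=True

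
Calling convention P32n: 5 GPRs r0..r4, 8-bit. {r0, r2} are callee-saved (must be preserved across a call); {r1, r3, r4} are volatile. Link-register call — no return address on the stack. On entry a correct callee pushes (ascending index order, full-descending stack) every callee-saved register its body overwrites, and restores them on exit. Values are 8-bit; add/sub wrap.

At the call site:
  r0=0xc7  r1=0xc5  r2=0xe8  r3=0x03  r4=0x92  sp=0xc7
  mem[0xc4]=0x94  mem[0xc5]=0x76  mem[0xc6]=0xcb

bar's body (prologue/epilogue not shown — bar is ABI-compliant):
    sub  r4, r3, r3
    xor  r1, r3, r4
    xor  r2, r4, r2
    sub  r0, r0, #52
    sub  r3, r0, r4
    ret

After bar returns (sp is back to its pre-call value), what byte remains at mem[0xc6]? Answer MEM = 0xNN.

prologue: push r0 → mem[0xc6]=0xc7, sp=0xc6
prologue: push r2 → mem[0xc5]=0xe8, sp=0xc5
body[0] sub  r4, r3, r3 → r4=0x00
body[1] xor  r1, r3, r4 → r1=0x03
body[2] xor  r2, r4, r2 → r2=0xe8
body[3] sub  r0, r0, #52 → r0=0x93
body[4] sub  r3, r0, r4 → r3=0x93
epilogue: pop r2=0xe8, sp=0xc6
epilogue: pop r0=0xc7, sp=0xc7
prologue pushed ['r0', 'r2'] at ['0xc6', '0xc5']

MEM = 0xc7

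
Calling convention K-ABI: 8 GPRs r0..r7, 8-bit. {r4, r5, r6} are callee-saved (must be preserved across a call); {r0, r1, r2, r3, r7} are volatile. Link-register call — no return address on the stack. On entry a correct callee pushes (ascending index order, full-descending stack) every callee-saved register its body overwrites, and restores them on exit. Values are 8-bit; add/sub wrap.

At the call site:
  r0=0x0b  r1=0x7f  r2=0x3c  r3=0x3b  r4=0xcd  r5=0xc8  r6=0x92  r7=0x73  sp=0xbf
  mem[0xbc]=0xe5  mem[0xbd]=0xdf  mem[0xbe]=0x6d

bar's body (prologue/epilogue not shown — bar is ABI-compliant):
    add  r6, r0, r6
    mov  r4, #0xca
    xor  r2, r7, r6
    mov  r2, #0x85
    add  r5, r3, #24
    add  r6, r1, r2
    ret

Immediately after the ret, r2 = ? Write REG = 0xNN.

REG = 0x85

prologue: push r4 -> mem[0xbe]=0xcd, sp=0xbe
prologue: push r5 -> mem[0xbd]=0xc8, sp=0xbd
prologue: push r6 -> mem[0xbc]=0x92, sp=0xbc
body[0] add  r6, r0, r6 -> r6=0x9d
body[1] mov  r4, #0xca -> r4=0xca
body[2] xor  r2, r7, r6 -> r2=0xee
body[3] mov  r2, #0x85 -> r2=0x85
body[4] add  r5, r3, #24 -> r5=0x53
body[5] add  r6, r1, r2 -> r6=0x04
epilogue: pop r6=0x92, sp=0xbd
epilogue: pop r5=0xc8, sp=0xbe
epilogue: pop r4=0xcd, sp=0xbf
r2 is caller-saved -> body value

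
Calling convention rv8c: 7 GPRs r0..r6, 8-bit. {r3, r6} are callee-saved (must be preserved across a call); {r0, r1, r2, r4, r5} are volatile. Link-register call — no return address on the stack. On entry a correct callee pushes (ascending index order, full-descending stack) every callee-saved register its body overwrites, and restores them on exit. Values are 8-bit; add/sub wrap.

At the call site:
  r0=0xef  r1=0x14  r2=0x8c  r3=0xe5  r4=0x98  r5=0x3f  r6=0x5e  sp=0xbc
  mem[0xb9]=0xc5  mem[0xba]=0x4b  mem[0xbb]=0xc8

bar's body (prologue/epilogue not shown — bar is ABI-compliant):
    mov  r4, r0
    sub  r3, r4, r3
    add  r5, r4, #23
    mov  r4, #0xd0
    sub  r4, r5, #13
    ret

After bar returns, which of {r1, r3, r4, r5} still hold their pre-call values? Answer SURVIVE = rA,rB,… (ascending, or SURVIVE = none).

SURVIVE = r1,r3

prologue: push r3 -> mem[0xbb]=0xe5, sp=0xbb
body[0] mov  r4, r0 -> r4=0xef
body[1] sub  r3, r4, r3 -> r3=0x0a
body[2] add  r5, r4, #23 -> r5=0x06
body[3] mov  r4, #0xd0 -> r4=0xd0
body[4] sub  r4, r5, #13 -> r4=0xf9
epilogue: pop r3=0xe5, sp=0xbc
r1: caller-saved, written=False
r3: callee-saved, written=True
r4: caller-saved, written=True
r5: caller-saved, written=True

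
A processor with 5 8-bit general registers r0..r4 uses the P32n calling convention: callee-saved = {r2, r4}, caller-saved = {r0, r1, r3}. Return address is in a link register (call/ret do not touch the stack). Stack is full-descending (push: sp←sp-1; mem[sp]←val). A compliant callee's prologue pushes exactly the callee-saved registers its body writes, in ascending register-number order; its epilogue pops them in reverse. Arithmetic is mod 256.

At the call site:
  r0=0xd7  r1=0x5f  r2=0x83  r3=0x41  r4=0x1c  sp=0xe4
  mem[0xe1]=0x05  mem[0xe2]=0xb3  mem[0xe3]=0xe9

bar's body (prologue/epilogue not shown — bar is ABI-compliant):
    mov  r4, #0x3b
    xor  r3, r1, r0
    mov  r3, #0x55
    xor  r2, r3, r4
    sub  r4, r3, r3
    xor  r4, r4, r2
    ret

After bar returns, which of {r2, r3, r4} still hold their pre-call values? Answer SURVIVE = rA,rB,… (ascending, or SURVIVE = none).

SURVIVE = r2,r4

prologue: push r2 → mem[0xe3]=0x83, sp=0xe3
prologue: push r4 → mem[0xe2]=0x1c, sp=0xe2
body[0] mov  r4, #0x3b → r4=0x3b
body[1] xor  r3, r1, r0 → r3=0x88
body[2] mov  r3, #0x55 → r3=0x55
body[3] xor  r2, r3, r4 → r2=0x6e
body[4] sub  r4, r3, r3 → r4=0x00
body[5] xor  r4, r4, r2 → r4=0x6e
epilogue: pop r4=0x1c, sp=0xe3
epilogue: pop r2=0x83, sp=0xe4
r2: callee-saved, written=True
r3: caller-saved, written=True
r4: callee-saved, written=True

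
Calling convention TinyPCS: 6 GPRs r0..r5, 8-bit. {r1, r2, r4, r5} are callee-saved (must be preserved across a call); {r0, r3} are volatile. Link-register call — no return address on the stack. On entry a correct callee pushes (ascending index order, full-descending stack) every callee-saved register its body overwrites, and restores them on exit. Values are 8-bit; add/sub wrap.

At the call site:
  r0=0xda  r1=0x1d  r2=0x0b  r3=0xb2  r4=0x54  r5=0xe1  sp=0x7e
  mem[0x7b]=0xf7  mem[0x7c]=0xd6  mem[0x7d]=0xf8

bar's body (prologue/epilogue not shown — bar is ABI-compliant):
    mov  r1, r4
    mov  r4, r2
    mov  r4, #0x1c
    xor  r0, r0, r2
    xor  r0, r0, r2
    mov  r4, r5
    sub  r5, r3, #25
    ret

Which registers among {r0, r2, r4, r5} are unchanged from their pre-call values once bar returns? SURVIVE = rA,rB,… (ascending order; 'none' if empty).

SURVIVE = r0,r2,r4,r5

prologue: push r1 -> mem[0x7d]=0x1d, sp=0x7d
prologue: push r4 -> mem[0x7c]=0x54, sp=0x7c
prologue: push r5 -> mem[0x7b]=0xe1, sp=0x7b
body[0] mov  r1, r4 -> r1=0x54
body[1] mov  r4, r2 -> r4=0x0b
body[2] mov  r4, #0x1c -> r4=0x1c
body[3] xor  r0, r0, r2 -> r0=0xd1
body[4] xor  r0, r0, r2 -> r0=0xda
body[5] mov  r4, r5 -> r4=0xe1
body[6] sub  r5, r3, #25 -> r5=0x99
epilogue: pop r5=0xe1, sp=0x7c
epilogue: pop r4=0x54, sp=0x7d
epilogue: pop r1=0x1d, sp=0x7e
r0: caller-saved, written=True
r2: callee-saved, written=False
r4: callee-saved, written=True
r5: callee-saved, written=True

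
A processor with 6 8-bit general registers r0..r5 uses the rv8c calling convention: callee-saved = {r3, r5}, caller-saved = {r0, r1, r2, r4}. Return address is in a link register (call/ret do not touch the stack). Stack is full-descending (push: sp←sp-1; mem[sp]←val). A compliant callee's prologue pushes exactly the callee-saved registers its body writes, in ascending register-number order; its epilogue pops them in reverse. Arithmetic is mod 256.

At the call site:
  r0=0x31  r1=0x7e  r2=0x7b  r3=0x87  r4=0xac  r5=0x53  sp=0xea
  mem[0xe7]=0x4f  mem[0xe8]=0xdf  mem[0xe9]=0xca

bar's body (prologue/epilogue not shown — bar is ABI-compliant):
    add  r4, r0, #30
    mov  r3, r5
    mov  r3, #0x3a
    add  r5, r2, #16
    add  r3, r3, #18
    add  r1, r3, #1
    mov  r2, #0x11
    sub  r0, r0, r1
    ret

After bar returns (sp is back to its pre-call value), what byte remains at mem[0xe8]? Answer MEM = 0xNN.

prologue: push r3 → mem[0xe9]=0x87, sp=0xe9
prologue: push r5 → mem[0xe8]=0x53, sp=0xe8
body[0] add  r4, r0, #30 → r4=0x4f
body[1] mov  r3, r5 → r3=0x53
body[2] mov  r3, #0x3a → r3=0x3a
body[3] add  r5, r2, #16 → r5=0x8b
body[4] add  r3, r3, #18 → r3=0x4c
body[5] add  r1, r3, #1 → r1=0x4d
body[6] mov  r2, #0x11 → r2=0x11
body[7] sub  r0, r0, r1 → r0=0xe4
epilogue: pop r5=0x53, sp=0xe9
epilogue: pop r3=0x87, sp=0xea
prologue pushed ['r3', 'r5'] at ['0xe9', '0xe8']

MEM = 0x53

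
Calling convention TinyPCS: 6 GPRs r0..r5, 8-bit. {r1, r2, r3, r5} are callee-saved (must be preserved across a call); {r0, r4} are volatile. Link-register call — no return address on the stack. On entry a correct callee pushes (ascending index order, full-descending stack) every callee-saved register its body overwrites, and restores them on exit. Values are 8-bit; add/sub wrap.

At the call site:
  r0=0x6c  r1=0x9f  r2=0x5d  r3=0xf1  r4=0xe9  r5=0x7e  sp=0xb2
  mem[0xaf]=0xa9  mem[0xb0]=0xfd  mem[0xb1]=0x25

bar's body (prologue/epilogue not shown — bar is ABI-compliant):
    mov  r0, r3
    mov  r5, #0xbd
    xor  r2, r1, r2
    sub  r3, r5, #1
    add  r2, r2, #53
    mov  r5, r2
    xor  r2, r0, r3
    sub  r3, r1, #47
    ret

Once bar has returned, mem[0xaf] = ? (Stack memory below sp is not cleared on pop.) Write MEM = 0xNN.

MEM = 0x7e

prologue: push r2 -> mem[0xb1]=0x5d, sp=0xb1
prologue: push r3 -> mem[0xb0]=0xf1, sp=0xb0
prologue: push r5 -> mem[0xaf]=0x7e, sp=0xaf
body[0] mov  r0, r3 -> r0=0xf1
body[1] mov  r5, #0xbd -> r5=0xbd
body[2] xor  r2, r1, r2 -> r2=0xc2
body[3] sub  r3, r5, #1 -> r3=0xbc
body[4] add  r2, r2, #53 -> r2=0xf7
body[5] mov  r5, r2 -> r5=0xf7
body[6] xor  r2, r0, r3 -> r2=0x4d
body[7] sub  r3, r1, #47 -> r3=0x70
epilogue: pop r5=0x7e, sp=0xb0
epilogue: pop r3=0xf1, sp=0xb1
epilogue: pop r2=0x5d, sp=0xb2
prologue pushed ['r2', 'r3', 'r5'] at ['0xb1', '0xb0', '0xaf']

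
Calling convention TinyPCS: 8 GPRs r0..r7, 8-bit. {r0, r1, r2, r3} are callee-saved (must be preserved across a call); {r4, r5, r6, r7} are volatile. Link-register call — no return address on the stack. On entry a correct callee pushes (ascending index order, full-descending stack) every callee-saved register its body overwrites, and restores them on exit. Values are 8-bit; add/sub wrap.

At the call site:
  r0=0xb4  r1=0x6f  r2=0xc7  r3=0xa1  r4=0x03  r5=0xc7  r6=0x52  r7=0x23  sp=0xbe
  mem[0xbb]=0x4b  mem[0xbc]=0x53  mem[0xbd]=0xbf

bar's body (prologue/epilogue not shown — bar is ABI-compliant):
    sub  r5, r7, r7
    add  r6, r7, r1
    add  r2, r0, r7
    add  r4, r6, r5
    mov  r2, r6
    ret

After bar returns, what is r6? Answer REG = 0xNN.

REG = 0x92

prologue: push r2 -> mem[0xbd]=0xc7, sp=0xbd
body[0] sub  r5, r7, r7 -> r5=0x00
body[1] add  r6, r7, r1 -> r6=0x92
body[2] add  r2, r0, r7 -> r2=0xd7
body[3] add  r4, r6, r5 -> r4=0x92
body[4] mov  r2, r6 -> r2=0x92
epilogue: pop r2=0xc7, sp=0xbe
r6 is caller-saved -> body value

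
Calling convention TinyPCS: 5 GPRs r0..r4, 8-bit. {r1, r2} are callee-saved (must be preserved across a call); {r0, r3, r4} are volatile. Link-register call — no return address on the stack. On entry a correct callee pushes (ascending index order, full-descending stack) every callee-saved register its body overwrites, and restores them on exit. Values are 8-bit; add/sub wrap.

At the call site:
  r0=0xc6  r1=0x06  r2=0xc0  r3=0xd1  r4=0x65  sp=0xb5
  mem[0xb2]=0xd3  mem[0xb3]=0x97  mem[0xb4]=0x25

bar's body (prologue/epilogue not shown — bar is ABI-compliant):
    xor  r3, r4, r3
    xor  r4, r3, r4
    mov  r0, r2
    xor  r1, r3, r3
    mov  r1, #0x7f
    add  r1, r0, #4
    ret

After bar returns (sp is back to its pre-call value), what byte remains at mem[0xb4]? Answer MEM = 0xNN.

MEM = 0x06

prologue: push r1 → mem[0xb4]=0x06, sp=0xb4
body[0] xor  r3, r4, r3 → r3=0xb4
body[1] xor  r4, r3, r4 → r4=0xd1
body[2] mov  r0, r2 → r0=0xc0
body[3] xor  r1, r3, r3 → r1=0x00
body[4] mov  r1, #0x7f → r1=0x7f
body[5] add  r1, r0, #4 → r1=0xc4
epilogue: pop r1=0x06, sp=0xb5
prologue pushed ['r1'] at ['0xb4']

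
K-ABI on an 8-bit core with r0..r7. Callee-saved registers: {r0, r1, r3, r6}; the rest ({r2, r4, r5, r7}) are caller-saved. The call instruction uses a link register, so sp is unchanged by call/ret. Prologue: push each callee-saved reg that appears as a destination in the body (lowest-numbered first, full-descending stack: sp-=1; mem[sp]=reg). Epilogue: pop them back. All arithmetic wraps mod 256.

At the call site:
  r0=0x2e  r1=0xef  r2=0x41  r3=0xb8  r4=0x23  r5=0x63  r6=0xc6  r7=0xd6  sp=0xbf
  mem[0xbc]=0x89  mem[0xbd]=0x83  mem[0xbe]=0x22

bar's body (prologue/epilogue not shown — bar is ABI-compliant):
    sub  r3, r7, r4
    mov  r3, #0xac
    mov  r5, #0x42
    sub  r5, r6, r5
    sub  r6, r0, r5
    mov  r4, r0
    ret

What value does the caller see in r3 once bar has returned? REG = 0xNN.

prologue: push r3 -> mem[0xbe]=0xb8, sp=0xbe
prologue: push r6 -> mem[0xbd]=0xc6, sp=0xbd
body[0] sub  r3, r7, r4 -> r3=0xb3
body[1] mov  r3, #0xac -> r3=0xac
body[2] mov  r5, #0x42 -> r5=0x42
body[3] sub  r5, r6, r5 -> r5=0x84
body[4] sub  r6, r0, r5 -> r6=0xaa
body[5] mov  r4, r0 -> r4=0x2e
epilogue: pop r6=0xc6, sp=0xbe
epilogue: pop r3=0xb8, sp=0xbf
r3 is callee-saved -> restored

REG = 0xb8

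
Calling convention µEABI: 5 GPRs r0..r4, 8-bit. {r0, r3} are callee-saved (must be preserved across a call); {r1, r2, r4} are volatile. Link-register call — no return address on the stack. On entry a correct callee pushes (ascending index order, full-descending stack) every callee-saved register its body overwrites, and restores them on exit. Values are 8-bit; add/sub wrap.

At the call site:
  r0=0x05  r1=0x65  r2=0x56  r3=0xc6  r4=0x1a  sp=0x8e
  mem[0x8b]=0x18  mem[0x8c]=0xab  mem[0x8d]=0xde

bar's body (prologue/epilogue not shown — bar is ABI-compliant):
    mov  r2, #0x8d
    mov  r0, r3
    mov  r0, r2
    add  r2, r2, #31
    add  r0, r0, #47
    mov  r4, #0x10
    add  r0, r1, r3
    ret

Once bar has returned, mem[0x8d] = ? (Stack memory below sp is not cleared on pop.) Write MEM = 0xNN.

prologue: push r0 → mem[0x8d]=0x05, sp=0x8d
body[0] mov  r2, #0x8d → r2=0x8d
body[1] mov  r0, r3 → r0=0xc6
body[2] mov  r0, r2 → r0=0x8d
body[3] add  r2, r2, #31 → r2=0xac
body[4] add  r0, r0, #47 → r0=0xbc
body[5] mov  r4, #0x10 → r4=0x10
body[6] add  r0, r1, r3 → r0=0x2b
epilogue: pop r0=0x05, sp=0x8e
prologue pushed ['r0'] at ['0x8d']

MEM = 0x05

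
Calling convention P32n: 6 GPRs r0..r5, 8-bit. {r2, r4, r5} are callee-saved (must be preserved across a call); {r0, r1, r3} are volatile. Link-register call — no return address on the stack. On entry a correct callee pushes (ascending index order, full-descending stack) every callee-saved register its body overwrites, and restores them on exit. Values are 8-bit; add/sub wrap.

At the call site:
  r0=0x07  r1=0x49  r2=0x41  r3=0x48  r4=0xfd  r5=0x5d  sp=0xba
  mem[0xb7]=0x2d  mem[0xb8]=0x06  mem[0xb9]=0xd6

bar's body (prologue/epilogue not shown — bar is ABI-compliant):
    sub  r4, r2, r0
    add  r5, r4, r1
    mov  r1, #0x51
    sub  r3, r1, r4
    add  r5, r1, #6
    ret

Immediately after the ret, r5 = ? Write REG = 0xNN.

REG = 0x5d

prologue: push r4 → mem[0xb9]=0xfd, sp=0xb9
prologue: push r5 → mem[0xb8]=0x5d, sp=0xb8
body[0] sub  r4, r2, r0 → r4=0x3a
body[1] add  r5, r4, r1 → r5=0x83
body[2] mov  r1, #0x51 → r1=0x51
body[3] sub  r3, r1, r4 → r3=0x17
body[4] add  r5, r1, #6 → r5=0x57
epilogue: pop r5=0x5d, sp=0xb9
epilogue: pop r4=0xfd, sp=0xba
r5 is callee-saved → restored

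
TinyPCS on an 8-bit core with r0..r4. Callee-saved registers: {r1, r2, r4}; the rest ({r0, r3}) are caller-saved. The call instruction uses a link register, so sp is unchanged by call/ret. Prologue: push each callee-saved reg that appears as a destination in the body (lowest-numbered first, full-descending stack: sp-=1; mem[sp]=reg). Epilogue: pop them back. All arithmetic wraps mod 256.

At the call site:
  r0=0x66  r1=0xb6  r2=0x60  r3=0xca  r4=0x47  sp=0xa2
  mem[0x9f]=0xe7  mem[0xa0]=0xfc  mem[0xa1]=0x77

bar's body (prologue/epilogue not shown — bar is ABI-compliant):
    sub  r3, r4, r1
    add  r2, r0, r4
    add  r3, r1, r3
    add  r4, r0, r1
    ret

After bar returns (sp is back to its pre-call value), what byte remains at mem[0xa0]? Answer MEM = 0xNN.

MEM = 0x47

prologue: push r2 → mem[0xa1]=0x60, sp=0xa1
prologue: push r4 → mem[0xa0]=0x47, sp=0xa0
body[0] sub  r3, r4, r1 → r3=0x91
body[1] add  r2, r0, r4 → r2=0xad
body[2] add  r3, r1, r3 → r3=0x47
body[3] add  r4, r0, r1 → r4=0x1c
epilogue: pop r4=0x47, sp=0xa1
epilogue: pop r2=0x60, sp=0xa2
prologue pushed ['r2', 'r4'] at ['0xa1', '0xa0']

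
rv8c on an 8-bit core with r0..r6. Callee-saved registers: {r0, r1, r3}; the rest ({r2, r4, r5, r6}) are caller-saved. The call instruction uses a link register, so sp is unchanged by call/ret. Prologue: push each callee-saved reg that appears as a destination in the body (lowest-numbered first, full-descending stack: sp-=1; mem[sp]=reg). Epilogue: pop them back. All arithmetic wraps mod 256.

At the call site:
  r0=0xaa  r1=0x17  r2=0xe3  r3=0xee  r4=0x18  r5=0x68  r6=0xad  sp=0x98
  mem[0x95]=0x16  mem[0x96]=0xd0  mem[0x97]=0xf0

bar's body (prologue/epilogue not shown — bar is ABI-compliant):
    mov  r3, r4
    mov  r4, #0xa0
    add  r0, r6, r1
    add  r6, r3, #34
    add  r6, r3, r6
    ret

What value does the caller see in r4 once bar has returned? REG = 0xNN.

prologue: push r0 -> mem[0x97]=0xaa, sp=0x97
prologue: push r3 -> mem[0x96]=0xee, sp=0x96
body[0] mov  r3, r4 -> r3=0x18
body[1] mov  r4, #0xa0 -> r4=0xa0
body[2] add  r0, r6, r1 -> r0=0xc4
body[3] add  r6, r3, #34 -> r6=0x3a
body[4] add  r6, r3, r6 -> r6=0x52
epilogue: pop r3=0xee, sp=0x97
epilogue: pop r0=0xaa, sp=0x98
r4 is caller-saved -> body value

REG = 0xa0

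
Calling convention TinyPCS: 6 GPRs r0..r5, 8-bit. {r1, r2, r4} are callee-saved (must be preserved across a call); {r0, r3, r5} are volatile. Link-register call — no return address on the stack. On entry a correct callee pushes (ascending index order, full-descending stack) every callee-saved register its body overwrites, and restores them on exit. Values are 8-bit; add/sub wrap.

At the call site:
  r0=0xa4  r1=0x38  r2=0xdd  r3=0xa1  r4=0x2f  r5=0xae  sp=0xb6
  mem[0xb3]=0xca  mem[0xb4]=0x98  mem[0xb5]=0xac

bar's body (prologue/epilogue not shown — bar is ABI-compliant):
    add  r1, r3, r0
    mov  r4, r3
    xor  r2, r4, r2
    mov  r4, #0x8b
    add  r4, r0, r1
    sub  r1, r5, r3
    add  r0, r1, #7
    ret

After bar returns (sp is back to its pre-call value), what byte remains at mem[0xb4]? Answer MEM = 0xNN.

MEM = 0xdd

prologue: push r1 → mem[0xb5]=0x38, sp=0xb5
prologue: push r2 → mem[0xb4]=0xdd, sp=0xb4
prologue: push r4 → mem[0xb3]=0x2f, sp=0xb3
body[0] add  r1, r3, r0 → r1=0x45
body[1] mov  r4, r3 → r4=0xa1
body[2] xor  r2, r4, r2 → r2=0x7c
body[3] mov  r4, #0x8b → r4=0x8b
body[4] add  r4, r0, r1 → r4=0xe9
body[5] sub  r1, r5, r3 → r1=0x0d
body[6] add  r0, r1, #7 → r0=0x14
epilogue: pop r4=0x2f, sp=0xb4
epilogue: pop r2=0xdd, sp=0xb5
epilogue: pop r1=0x38, sp=0xb6
prologue pushed ['r1', 'r2', 'r4'] at ['0xb5', '0xb4', '0xb3']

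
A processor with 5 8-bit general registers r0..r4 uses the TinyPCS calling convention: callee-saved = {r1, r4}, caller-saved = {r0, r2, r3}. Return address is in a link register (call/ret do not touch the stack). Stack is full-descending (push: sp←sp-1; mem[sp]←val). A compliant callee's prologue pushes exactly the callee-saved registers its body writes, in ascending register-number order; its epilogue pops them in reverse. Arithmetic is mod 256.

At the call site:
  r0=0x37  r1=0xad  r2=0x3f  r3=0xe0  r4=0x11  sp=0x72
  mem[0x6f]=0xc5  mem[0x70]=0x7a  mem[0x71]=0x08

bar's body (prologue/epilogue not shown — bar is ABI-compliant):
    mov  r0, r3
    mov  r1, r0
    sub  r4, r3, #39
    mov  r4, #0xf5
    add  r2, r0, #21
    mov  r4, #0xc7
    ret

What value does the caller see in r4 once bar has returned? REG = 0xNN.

REG = 0x11

prologue: push r1 → mem[0x71]=0xad, sp=0x71
prologue: push r4 → mem[0x70]=0x11, sp=0x70
body[0] mov  r0, r3 → r0=0xe0
body[1] mov  r1, r0 → r1=0xe0
body[2] sub  r4, r3, #39 → r4=0xb9
body[3] mov  r4, #0xf5 → r4=0xf5
body[4] add  r2, r0, #21 → r2=0xf5
body[5] mov  r4, #0xc7 → r4=0xc7
epilogue: pop r4=0x11, sp=0x71
epilogue: pop r1=0xad, sp=0x72
r4 is callee-saved → restored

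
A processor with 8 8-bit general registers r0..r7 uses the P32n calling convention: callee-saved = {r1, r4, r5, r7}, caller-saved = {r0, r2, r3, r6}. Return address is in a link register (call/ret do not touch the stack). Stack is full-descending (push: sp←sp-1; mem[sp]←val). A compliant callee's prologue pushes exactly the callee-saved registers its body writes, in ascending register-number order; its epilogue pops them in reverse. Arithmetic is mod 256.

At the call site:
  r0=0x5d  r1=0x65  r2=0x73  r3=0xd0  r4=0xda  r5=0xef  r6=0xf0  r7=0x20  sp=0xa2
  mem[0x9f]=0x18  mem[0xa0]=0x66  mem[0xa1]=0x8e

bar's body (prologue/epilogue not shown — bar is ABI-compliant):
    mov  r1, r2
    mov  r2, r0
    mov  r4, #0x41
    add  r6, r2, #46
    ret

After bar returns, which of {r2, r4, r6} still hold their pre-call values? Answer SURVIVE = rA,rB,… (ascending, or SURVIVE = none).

prologue: push r1 → mem[0xa1]=0x65, sp=0xa1
prologue: push r4 → mem[0xa0]=0xda, sp=0xa0
body[0] mov  r1, r2 → r1=0x73
body[1] mov  r2, r0 → r2=0x5d
body[2] mov  r4, #0x41 → r4=0x41
body[3] add  r6, r2, #46 → r6=0x8b
epilogue: pop r4=0xda, sp=0xa1
epilogue: pop r1=0x65, sp=0xa2
r2: caller-saved, written=True
r4: callee-saved, written=True
r6: caller-saved, written=True

SURVIVE = r4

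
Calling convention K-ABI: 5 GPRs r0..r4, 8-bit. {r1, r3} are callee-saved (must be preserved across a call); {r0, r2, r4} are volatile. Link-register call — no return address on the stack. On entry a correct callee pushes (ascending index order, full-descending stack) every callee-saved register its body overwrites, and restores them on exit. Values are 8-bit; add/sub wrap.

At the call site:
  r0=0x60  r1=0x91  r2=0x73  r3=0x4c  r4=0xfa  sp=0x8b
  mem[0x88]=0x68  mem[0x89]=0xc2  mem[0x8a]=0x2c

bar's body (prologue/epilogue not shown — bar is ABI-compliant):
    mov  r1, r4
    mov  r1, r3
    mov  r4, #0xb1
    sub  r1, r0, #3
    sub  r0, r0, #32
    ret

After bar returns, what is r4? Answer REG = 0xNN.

prologue: push r1 -> mem[0x8a]=0x91, sp=0x8a
body[0] mov  r1, r4 -> r1=0xfa
body[1] mov  r1, r3 -> r1=0x4c
body[2] mov  r4, #0xb1 -> r4=0xb1
body[3] sub  r1, r0, #3 -> r1=0x5d
body[4] sub  r0, r0, #32 -> r0=0x40
epilogue: pop r1=0x91, sp=0x8b
r4 is caller-saved -> body value

REG = 0xb1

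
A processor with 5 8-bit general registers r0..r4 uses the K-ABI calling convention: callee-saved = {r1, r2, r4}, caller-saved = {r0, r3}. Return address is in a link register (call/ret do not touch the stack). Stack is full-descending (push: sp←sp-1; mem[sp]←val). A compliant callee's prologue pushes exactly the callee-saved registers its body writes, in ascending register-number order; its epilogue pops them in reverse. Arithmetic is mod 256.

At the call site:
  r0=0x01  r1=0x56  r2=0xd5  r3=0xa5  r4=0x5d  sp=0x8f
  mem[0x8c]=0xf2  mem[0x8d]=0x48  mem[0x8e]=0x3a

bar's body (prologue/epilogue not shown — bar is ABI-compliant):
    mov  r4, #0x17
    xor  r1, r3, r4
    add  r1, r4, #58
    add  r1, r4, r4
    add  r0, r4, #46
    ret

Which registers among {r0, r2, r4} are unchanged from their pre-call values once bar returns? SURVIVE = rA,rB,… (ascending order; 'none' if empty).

SURVIVE = r2,r4

prologue: push r1 → mem[0x8e]=0x56, sp=0x8e
prologue: push r4 → mem[0x8d]=0x5d, sp=0x8d
body[0] mov  r4, #0x17 → r4=0x17
body[1] xor  r1, r3, r4 → r1=0xb2
body[2] add  r1, r4, #58 → r1=0x51
body[3] add  r1, r4, r4 → r1=0x2e
body[4] add  r0, r4, #46 → r0=0x45
epilogue: pop r4=0x5d, sp=0x8e
epilogue: pop r1=0x56, sp=0x8f
r0: caller-saved, written=True
r2: callee-saved, written=False
r4: callee-saved, written=True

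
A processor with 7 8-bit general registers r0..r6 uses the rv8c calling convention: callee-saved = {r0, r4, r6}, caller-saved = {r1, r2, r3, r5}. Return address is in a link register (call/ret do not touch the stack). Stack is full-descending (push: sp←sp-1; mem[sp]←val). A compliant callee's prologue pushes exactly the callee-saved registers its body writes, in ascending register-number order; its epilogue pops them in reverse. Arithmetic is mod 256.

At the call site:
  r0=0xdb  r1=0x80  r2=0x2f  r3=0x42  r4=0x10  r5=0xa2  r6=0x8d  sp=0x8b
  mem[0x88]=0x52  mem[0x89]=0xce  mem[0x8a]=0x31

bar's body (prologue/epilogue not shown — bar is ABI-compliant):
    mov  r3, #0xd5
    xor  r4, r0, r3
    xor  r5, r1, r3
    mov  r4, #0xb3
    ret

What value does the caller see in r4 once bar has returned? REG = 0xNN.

REG = 0x10

prologue: push r4 → mem[0x8a]=0x10, sp=0x8a
body[0] mov  r3, #0xd5 → r3=0xd5
body[1] xor  r4, r0, r3 → r4=0x0e
body[2] xor  r5, r1, r3 → r5=0x55
body[3] mov  r4, #0xb3 → r4=0xb3
epilogue: pop r4=0x10, sp=0x8b
r4 is callee-saved → restored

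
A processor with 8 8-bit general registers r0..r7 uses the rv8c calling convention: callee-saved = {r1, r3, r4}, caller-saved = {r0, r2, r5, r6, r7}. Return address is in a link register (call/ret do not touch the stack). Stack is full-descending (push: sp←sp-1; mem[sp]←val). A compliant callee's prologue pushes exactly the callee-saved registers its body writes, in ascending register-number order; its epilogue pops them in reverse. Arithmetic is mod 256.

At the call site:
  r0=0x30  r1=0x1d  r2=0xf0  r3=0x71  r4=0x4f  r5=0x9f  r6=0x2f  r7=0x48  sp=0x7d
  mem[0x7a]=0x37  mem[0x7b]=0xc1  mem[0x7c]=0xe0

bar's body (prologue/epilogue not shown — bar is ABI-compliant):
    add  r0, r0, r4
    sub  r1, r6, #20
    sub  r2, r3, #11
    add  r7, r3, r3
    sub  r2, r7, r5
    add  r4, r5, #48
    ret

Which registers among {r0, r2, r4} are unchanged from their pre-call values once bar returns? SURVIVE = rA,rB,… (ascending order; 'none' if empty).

SURVIVE = r4

prologue: push r1 -> mem[0x7c]=0x1d, sp=0x7c
prologue: push r4 -> mem[0x7b]=0x4f, sp=0x7b
body[0] add  r0, r0, r4 -> r0=0x7f
body[1] sub  r1, r6, #20 -> r1=0x1b
body[2] sub  r2, r3, #11 -> r2=0x66
body[3] add  r7, r3, r3 -> r7=0xe2
body[4] sub  r2, r7, r5 -> r2=0x43
body[5] add  r4, r5, #48 -> r4=0xcf
epilogue: pop r4=0x4f, sp=0x7c
epilogue: pop r1=0x1d, sp=0x7d
r0: caller-saved, written=True
r2: caller-saved, written=True
r4: callee-saved, written=True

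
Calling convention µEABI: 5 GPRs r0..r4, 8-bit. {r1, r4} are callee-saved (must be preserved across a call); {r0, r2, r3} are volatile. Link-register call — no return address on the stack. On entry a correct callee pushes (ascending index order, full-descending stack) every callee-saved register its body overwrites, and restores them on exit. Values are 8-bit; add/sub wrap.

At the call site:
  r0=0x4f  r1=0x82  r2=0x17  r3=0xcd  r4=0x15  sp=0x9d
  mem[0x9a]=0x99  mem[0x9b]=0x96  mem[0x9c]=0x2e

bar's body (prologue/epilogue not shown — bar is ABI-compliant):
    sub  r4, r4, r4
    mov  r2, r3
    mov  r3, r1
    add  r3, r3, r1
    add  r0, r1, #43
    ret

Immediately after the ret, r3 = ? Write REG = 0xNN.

prologue: push r4 -> mem[0x9c]=0x15, sp=0x9c
body[0] sub  r4, r4, r4 -> r4=0x00
body[1] mov  r2, r3 -> r2=0xcd
body[2] mov  r3, r1 -> r3=0x82
body[3] add  r3, r3, r1 -> r3=0x04
body[4] add  r0, r1, #43 -> r0=0xad
epilogue: pop r4=0x15, sp=0x9d
r3 is caller-saved -> body value

REG = 0x04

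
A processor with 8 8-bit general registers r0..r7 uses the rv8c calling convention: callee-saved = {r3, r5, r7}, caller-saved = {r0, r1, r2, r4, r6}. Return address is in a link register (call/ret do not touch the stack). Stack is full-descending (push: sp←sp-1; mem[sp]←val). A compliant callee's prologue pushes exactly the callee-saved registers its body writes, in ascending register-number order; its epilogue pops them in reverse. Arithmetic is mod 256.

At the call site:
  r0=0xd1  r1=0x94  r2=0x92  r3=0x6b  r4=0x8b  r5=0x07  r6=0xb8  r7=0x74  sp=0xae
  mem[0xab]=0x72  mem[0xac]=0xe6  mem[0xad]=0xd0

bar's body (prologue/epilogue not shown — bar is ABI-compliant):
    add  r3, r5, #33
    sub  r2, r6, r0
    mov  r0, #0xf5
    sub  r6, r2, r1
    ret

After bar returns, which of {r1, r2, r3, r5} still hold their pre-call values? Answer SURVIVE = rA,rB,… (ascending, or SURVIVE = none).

prologue: push r3 → mem[0xad]=0x6b, sp=0xad
body[0] add  r3, r5, #33 → r3=0x28
body[1] sub  r2, r6, r0 → r2=0xe7
body[2] mov  r0, #0xf5 → r0=0xf5
body[3] sub  r6, r2, r1 → r6=0x53
epilogue: pop r3=0x6b, sp=0xae
r1: caller-saved, written=False
r2: caller-saved, written=True
r3: callee-saved, written=True
r5: callee-saved, written=False

SURVIVE = r1,r3,r5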